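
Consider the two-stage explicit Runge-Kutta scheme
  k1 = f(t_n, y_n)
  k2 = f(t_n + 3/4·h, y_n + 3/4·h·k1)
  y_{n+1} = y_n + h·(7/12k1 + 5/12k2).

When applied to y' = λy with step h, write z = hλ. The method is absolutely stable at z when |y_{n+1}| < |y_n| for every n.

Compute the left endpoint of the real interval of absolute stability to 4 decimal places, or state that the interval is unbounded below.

z* = -3.2000.

Test eqn y'=λy, z=hλ:
  k1=λy_n ⇒ h·k1=z·y_n;  k2=λ(1+3/4z)y_n ⇒ h·k2=z(1+3/4z)y_n
  y_{n+1}/y_n = 1 + 7/12z + 5/12z(1+3/4z) = 1 + z + 5/16z²
  so R(z) = 1 + z + 5/16z².

Find x<0 with |R(x)|<1.
x=-0.52: |R|=0.5645
R=1: x+5/16x²=0 ⇒ x=−16/5=-3.2000; min R=1−1/(4·5/16)=0.2000>−1
Confirm numerically:
  x=-2.004: |R|=0.25100 <1
  x=-1.839: |R|=0.21785 <1
  x=-1.653: |R|=0.20088 <1
  x=-3.509: |R|=1.33884 >1
  x=-3.389: |R|=1.20016 >1
Stable set (-3.2000, 0).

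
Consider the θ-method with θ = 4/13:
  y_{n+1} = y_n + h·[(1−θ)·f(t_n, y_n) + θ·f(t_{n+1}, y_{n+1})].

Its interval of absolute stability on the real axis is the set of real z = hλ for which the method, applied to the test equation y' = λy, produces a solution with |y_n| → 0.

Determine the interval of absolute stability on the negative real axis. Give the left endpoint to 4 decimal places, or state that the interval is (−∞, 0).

On y'=λy, z=hλ:
  y_{n+1} = y_n + z·[9/13·y_n + 4/13·y_{n+1}] ⇒ (1 − 4/13z)y_{n+1} = (1 + 9/13z)y_n
  ⇒ R(z) = (1 + 9/13z)/(1 − 4/13z).

Find x<0 with |R(x)|<1.
x=-1.75: |R|=0.1375
R=−1: 1+9/13x = −1+4/13x ⇒ -5/13x=2 ⇒ x=2/(-5/13)=-5.2000
Confirm numerically:
  x=-4.836: |R|=0.94373 <1
  x=-3.802: |R|=0.75220 <1
  x=-3.609: |R|=0.71005 <1
  x=-5.761: |R|=1.07782 >1
  x=-5.640: |R|=1.06187 >1
  x=-5.263: |R|=1.00925 >1
So |R|<1 on (-5.2000, 0).

z∈(-5.2000,0).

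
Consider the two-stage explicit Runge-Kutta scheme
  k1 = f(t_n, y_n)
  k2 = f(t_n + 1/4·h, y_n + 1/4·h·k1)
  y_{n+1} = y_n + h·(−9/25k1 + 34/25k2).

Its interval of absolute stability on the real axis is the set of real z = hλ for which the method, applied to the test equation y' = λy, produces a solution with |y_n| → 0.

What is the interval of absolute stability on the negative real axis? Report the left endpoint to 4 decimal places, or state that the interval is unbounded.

Set f=λy, z=hλ:
  k1=λy_n ⇒ h·k1=z·y_n;  k2=λ(1+1/4z)y_n ⇒ h·k2=z(1+1/4z)y_n
  y_{n+1}/y_n = 1 − 9/25z + 34/25z(1+1/4z) = 1 + z + 17/50z²
  ⇒ R(z) = 1 + z + 17/50z².

Solve |R(x)|<1 on ℝ⁻.
x=-1.08: |R|=0.3166
R=1: x+17/50x²=0 ⇒ x=−50/17=-2.9412; min R=1−1/(4·17/50)=0.2647>−1
Confirm numerically:
  x=-2.045: |R|=0.37689 <1
  x=-1.977: |R|=0.35190 <1
  x=-1.660: |R|=0.27690 <1
  x=-1.575: |R|=0.26841 <1
  x=-3.415: |R|=1.55016 >1
  x=-3.312: |R|=1.41758 >1
Stable set (-2.9412, 0).

(-2.9412, 0).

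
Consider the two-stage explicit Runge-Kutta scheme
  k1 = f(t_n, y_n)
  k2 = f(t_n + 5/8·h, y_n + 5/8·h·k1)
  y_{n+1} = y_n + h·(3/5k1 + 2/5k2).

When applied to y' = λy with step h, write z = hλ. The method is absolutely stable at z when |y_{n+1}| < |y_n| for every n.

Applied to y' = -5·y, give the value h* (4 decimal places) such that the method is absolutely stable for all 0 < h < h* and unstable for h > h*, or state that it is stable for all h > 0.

(-4.0000,0); λ=-5 ⇒ h* = (4)/5 = 0.8000.

On y'=λy, z=hλ:
  k1=λy_n ⇒ h·k1=z·y_n;  k2=λ(1+5/8z)y_n ⇒ h·k2=z(1+5/8z)y_n
  y_{n+1}/y_n = 1 + 3/5z + 2/5z(1+5/8z) = 1 + z + 1/4z²
  R(z) = 1 + z + 1/4z².

Solve |R(x)|<1 on ℝ⁻.
x=-1.02: |R|=0.2401
R=1: x+1/4x²=0 ⇒ x=−4=-4.0000; min R=1−1/(4·1/4)=0.0000>−1
Confirm numerically:
  x=-2.751: |R|=0.14100 <1
  x=-2.356: |R|=0.03168 <1
  x=-2.337: |R|=0.02839 <1
  x=-4.310: |R|=1.33402 >1
  x=-4.091: |R|=1.09307 >1
  x=-4.043: |R|=1.04346 >1
Stable set (-4.0000, 0).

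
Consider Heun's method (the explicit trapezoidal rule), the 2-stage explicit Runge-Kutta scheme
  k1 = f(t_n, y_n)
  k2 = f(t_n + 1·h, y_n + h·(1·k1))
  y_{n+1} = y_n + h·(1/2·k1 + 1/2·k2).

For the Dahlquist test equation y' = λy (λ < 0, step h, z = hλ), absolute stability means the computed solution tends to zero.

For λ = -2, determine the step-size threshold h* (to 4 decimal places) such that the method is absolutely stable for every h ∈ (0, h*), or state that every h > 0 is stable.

(-2.0000,0); λ=-2 ⇒ h* = 1.0000.

Set f=λy, z=hλ:
  order 2, 2-stage ⇒ R(z)=1+z+z^2/2
  (e.g. R(-1.3)=0.54500, |R|=0.54500)

Need |R(x)|<1, x<0.
x=-1.3: |R|=0.5450
|R(-1.43)|=0.5924 |R(-1.22)|=0.5242 |R(-0.7)|=0.5450
Bisect:
  x_lo=-2.6938 |R|=1.9344  x_hi=-0.1747 |R|=0.8406
  mid=-1.43423 |R|=0.59428 →hi
  mid=-2.06400 |R|=1.06605 →lo
  mid=-1.74912 |R|=0.78059 →hi
  mid=-1.90656 |R|=0.91093 →hi
  mid=-1.98528 |R|=0.98539 →hi
  mid=-2.02464 |R|=1.02495 →lo
  mid=-2.00496 |R|=1.00497 →lo
  mid=-1.99512 |R|=0.99513 →hi
  mid=-2.00004 |R|=1.00004 →lo
  mid=-1.99758 |R|=0.99759 →hi
  ...
  [-2.00004,-1.99989] ⇒ x*=-2.0000
Interval (-2.0000, 0).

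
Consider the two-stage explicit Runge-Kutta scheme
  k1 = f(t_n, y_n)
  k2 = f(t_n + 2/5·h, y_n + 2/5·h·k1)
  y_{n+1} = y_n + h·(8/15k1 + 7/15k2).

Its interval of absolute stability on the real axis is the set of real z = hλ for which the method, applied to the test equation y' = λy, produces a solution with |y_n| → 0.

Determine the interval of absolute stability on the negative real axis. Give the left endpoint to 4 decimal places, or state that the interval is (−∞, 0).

(-5.3571, 0).

Test eqn y'=λy, z=hλ:
  k1=λy_n ⇒ h·k1=z·y_n;  k2=λ(1+2/5z)y_n ⇒ h·k2=z(1+2/5z)y_n
  y_{n+1}/y_n = 1 + 8/15z + 7/15z(1+2/5z) = 1 + z + 14/75z²
  Hence R(z) = 1 + z + 14/75z².

Solve |R(x)|<1 on ℝ⁻.
x=-0.5: |R|=0.5467
R=1: x+14/75x²=0 ⇒ x=−75/14=-5.3571; min R=1−1/(4·14/75)=-0.3393>−1
Confirm numerically:
  x=-4.637: |R|=0.37666 <1
  x=-3.722: |R|=0.13605 <1
  x=-2.355: |R|=0.31974 <1
  x=-2.311: |R|=0.31407 <1
  x=-5.843: |R|=1.52992 >1
  x=-5.789: |R|=1.46667 >1
  x=-5.643: |R|=1.30111 >1
Stable set (-5.3571, 0).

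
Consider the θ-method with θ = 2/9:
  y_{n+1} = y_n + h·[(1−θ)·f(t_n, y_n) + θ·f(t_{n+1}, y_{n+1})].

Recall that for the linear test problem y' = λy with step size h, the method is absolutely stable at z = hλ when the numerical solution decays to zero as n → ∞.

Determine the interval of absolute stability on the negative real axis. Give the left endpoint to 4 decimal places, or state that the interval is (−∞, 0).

z∈(-3.6000,0).

On y'=λy, z=hλ:
  y_{n+1} = y_n + z·[7/9·y_n + 2/9·y_{n+1}] ⇒ (1 − 2/9z)y_{n+1} = (1 + 7/9z)y_n
  so R(z) = (1 + 7/9z)/(1 − 2/9z).

Find x<0 with |R(x)|<1.
x=-0.56: |R|=0.5020
R=−1: 1+7/9x = −1+2/9x ⇒ -5/9x=2 ⇒ x=2/(-5/9)=-3.6000
Confirm numerically:
  x=-3.397: |R|=0.93574 <1
  x=-2.803: |R|=0.72717 <1
  x=-1.976: |R|=0.37307 <1
  x=-4.156: |R|=1.16058 >1
  x=-4.106: |R|=1.14699 >1
  x=-3.956: |R|=1.10525 >1
So |R|<1 on (-3.6000, 0).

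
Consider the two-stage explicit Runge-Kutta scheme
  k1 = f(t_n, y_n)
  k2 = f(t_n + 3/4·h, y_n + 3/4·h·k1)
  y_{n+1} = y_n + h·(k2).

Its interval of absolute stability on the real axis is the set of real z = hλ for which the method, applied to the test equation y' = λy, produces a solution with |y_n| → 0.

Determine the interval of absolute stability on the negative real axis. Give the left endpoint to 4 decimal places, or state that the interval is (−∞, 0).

With y'=λy (z=hλ):
  k1=λy_n ⇒ h·k1=z·y_n;  k2=λ(1+3/4z)y_n ⇒ h·k2=z(1+3/4z)y_n
  y_{n+1}/y_n = 1 + z(1+3/4z) = 1 + z + 3/4z²
  ⇒ R(z) = 1 + z + 3/4z².

Need |R(x)|<1, x<0.
x=-1.05: |R|=0.7769
R=1: x+3/4x²=0 ⇒ x=−4/3=-1.3333; min R=1−1/(4·3/4)=0.6667>−1
Confirm numerically:
  x=-1.208: |R|=0.88645 <1
  x=-1.105: |R|=0.81077 <1
  x=-1.048: |R|=0.77573 <1
  x=-1.931: |R|=1.86557 >1
  x=-1.647: |R|=1.38746 >1
So |R|<1 on (-1.3333, 0).

(-1.3333, 0).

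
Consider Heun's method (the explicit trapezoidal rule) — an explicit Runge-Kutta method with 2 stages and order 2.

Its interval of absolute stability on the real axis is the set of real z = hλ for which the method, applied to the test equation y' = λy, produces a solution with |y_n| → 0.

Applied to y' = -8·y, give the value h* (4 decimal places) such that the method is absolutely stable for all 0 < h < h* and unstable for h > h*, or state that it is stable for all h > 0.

(-2.0000,0); λ=-8 ⇒ h* = 0.2500.

With y'=λy (z=hλ):
  order 2, 2-stage ⇒ R(z)=1+z+z^2/2
  (e.g. R(-1.1)=0.50500, |R|=0.50500)

Find x<0 with |R(x)|<1.
x=-1.1: |R|=0.5050
|R(-2.39)|=1.4661 |R(-1.71)|=0.7520 |R(-1.27)|=0.5364
Bisect:
  x_lo=-2.6506 |R|=1.8623  x_hi=-0.0677 |R|=0.9346
  mid=-1.35915 |R|=0.56450 →hi
  mid=-2.00489 |R|=1.00490 →lo
  mid=-1.68202 |R|=0.73258 →hi
  mid=-1.84346 |R|=0.85571 →hi
  mid=-1.92418 |R|=0.92705 →hi
  mid=-1.96453 |R|=0.96516 →hi
  mid=-1.98471 |R|=0.98483 →hi
  mid=-1.99480 |R|=0.99482 →hi
  ...
  [-2.00001,-1.99985] ⇒ x*=-2.0000
Interval (-2.0000, 0).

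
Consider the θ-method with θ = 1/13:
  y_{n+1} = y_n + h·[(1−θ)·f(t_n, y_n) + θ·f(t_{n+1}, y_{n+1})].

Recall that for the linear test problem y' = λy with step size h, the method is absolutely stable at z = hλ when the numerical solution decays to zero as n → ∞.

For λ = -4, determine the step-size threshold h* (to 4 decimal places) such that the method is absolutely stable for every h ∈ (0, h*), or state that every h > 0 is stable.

Test eqn y'=λy, z=hλ:
  y_{n+1} = y_n + z·[12/13·y_n + 1/13·y_{n+1}] ⇒ (1 − 1/13z)y_{n+1} = (1 + 12/13z)y_n
  Hence R(z) = (1 + 12/13z)/(1 − 1/13z).

Find x<0 with |R(x)|<1.
x=-0.32: |R|=0.6877
R=−1: 1+12/13x = −1+1/13x ⇒ -11/13x=2 ⇒ x=2/(-11/13)=-2.3636
Confirm numerically:
  x=-2.265: |R|=0.92892 <1
  x=-2.188: |R|=0.87279 <1
  x=-1.379: |R|=0.24675 <1
  x=-2.940: |R|=1.39774 >1
  x=-2.438: |R|=1.05299 >1
  x=-2.425: |R|=1.04376 >1
Stable set (-2.3636, 0).

(-2.3636,0); λ=-4 ⇒ h* = (26/11)/4 = 0.5909.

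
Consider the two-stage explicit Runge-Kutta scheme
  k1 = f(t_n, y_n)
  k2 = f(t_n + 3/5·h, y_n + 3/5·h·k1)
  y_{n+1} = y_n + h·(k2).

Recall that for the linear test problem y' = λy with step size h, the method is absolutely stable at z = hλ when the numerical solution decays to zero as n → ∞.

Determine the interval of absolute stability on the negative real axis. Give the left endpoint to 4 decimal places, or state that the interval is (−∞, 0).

z∈(-1.6667,0).

With y'=λy (z=hλ):
  k1=λy_n ⇒ h·k1=z·y_n;  k2=λ(1+3/5z)y_n ⇒ h·k2=z(1+3/5z)y_n
  y_{n+1}/y_n = 1 + z(1+3/5z) = 1 + z + 3/5z²
  ⇒ R(z) = 1 + z + 3/5z².

Solve |R(x)|<1 on ℝ⁻.
x=-1.24: |R|=0.6826
R=1: x+3/5x²=0 ⇒ x=−5/3=-1.6667; min R=1−1/(4·3/5)=0.5833>−1
Confirm numerically:
  x=-1.596: |R|=0.93233 <1
  x=-1.466: |R|=0.82349 <1
  x=-1.104: |R|=0.62729 <1
  x=-0.688: |R|=0.59601 <1
  x=-2.214: |R|=1.72708 >1
  x=-2.121: |R|=1.57818 >1
  x=-1.728: |R|=1.06359 >1
So |R|<1 on (-1.6667, 0).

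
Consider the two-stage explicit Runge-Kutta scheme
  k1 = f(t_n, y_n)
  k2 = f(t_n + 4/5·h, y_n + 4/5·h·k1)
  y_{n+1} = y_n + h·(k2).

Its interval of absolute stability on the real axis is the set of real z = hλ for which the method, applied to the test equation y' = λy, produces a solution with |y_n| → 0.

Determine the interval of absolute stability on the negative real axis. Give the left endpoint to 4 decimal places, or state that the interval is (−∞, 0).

(-1.2500, 0).

Test eqn y'=λy, z=hλ:
  k1=λy_n ⇒ h·k1=z·y_n;  k2=λ(1+4/5z)y_n ⇒ h·k2=z(1+4/5z)y_n
  y_{n+1}/y_n = 1 + z(1+4/5z) = 1 + z + 4/5z²
  Hence R(z) = 1 + z + 4/5z².

Solve |R(x)|<1 on ℝ⁻.
x=-1.45: |R|=1.2320
R=1: x+4/5x²=0 ⇒ x=−5/4=-1.2500; min R=1−1/(4·4/5)=0.6875>−1
Confirm numerically:
  x=-1.091: |R|=0.86122 <1
  x=-1.087: |R|=0.85826 <1
  x=-0.965: |R|=0.77998 <1
  x=-0.911: |R|=0.75294 <1
  x=-1.529: |R|=1.34127 >1
  x=-1.439: |R|=1.21758 >1
  x=-1.438: |R|=1.21628 >1
Stable set (-1.2500, 0).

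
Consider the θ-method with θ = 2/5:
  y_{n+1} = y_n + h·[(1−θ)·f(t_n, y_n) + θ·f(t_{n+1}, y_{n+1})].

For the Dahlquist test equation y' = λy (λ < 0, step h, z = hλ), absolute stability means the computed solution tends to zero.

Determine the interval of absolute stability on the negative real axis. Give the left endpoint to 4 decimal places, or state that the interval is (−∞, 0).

(-10.0000, 0).

With y'=λy (z=hλ):
  y_{n+1} = y_n + z·[3/5·y_n + 2/5·y_{n+1}] ⇒ (1 − 2/5z)y_{n+1} = (1 + 3/5z)y_n
  so R(z) = (1 + 3/5z)/(1 − 2/5z).

Solve |R(x)|<1 on ℝ⁻.
x=-0.93: |R|=0.3222
R=−1: 1+3/5x = −1+2/5x ⇒ -1/5x=2 ⇒ x=2/(-1/5)=-10.0000
Confirm numerically:
  x=-9.514: |R|=0.97977 <1
  x=-8.969: |R|=0.95505 <1
  x=-8.807: |R|=0.94725 <1
  x=-10.464: |R|=1.01790 >1
  x=-10.328: |R|=1.01278 >1
Stable set (-10.0000, 0).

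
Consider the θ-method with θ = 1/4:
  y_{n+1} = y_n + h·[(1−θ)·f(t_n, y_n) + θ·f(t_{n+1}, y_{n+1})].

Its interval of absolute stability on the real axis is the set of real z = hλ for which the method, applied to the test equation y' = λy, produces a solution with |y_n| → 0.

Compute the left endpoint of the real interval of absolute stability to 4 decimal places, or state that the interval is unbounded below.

On y'=λy, z=hλ:
  y_{n+1} = y_n + z·[3/4·y_n + 1/4·y_{n+1}] ⇒ (1 − 1/4z)y_{n+1} = (1 + 3/4z)y_n
  ⇒ R(z) = (1 + 3/4z)/(1 − 1/4z).

Boundary: |R(x)|=1, x<0.
x=-1.19: |R|=0.0829
R=−1: 1+3/4x = −1+1/4x ⇒ -1/2x=2 ⇒ x=2/(-1/2)=-4.0000
Confirm numerically:
  x=-3.319: |R|=0.81391 <1
  x=-2.832: |R|=0.65808 <1
  x=-2.547: |R|=0.55613 <1
  x=-1.852: |R|=0.26589 <1
  x=-4.575: |R|=1.13411 >1
  x=-4.569: |R|=1.13280 >1
  x=-4.360: |R|=1.08612 >1
Interval (-4.0000, 0).

z* = -4.0000.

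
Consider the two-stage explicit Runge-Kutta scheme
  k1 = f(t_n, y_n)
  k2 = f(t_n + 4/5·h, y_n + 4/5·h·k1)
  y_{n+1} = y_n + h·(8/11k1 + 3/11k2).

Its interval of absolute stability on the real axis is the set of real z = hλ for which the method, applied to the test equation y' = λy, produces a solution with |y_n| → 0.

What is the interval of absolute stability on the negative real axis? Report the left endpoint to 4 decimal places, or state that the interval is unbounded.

Test eqn y'=λy, z=hλ:
  k1=λy_n ⇒ h·k1=z·y_n;  k2=λ(1+4/5z)y_n ⇒ h·k2=z(1+4/5z)y_n
  y_{n+1}/y_n = 1 + 8/11z + 3/11z(1+4/5z) = 1 + z + 12/55z²
  R(z) = 1 + z + 12/55z².

Need |R(x)|<1, x<0.
x=-1.18: |R|=0.1238
R=1: x+12/55x²=0 ⇒ x=−55/12=-4.5833; min R=1−1/(4·12/55)=-0.1458>−1
Confirm numerically:
  x=-4.369: |R|=0.79569 <1
  x=-4.246: |R|=0.68749 <1
  x=-3.522: |R|=0.18443 <1
  x=-2.796: |R|=0.09034 <1
  x=-4.896: |R|=1.33400 >1
  x=-4.656: |R|=1.07382 >1
Stable set (-4.5833, 0).

z∈(-4.5833,0).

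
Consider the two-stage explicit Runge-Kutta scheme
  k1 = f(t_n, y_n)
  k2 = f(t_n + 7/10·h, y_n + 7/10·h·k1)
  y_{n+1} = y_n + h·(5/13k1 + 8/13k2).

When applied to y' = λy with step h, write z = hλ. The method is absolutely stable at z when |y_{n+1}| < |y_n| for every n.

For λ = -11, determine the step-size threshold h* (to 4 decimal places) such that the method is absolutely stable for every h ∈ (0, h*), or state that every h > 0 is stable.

Set f=λy, z=hλ:
  k1=λy_n ⇒ h·k1=z·y_n;  k2=λ(1+7/10z)y_n ⇒ h·k2=z(1+7/10z)y_n
  y_{n+1}/y_n = 1 + 5/13z + 8/13z(1+7/10z) = 1 + z + 28/65z²
  Hence R(z) = 1 + z + 28/65z².

Need |R(x)|<1, x<0.
x=-0.38: |R|=0.6822
R=1: x+28/65x²=0 ⇒ x=−65/28=-2.3214; min R=1−1/(4·28/65)=0.4196>−1
Confirm numerically:
  x=-1.913: |R|=0.66343 <1
  x=-1.864: |R|=0.63271 <1
  x=-1.282: |R|=0.42598 <1
  x=-1.167: |R|=0.41966 <1
  x=-2.900: |R|=1.72277 >1
  x=-2.560: |R|=1.26309 >1
  x=-2.531: |R|=1.22849 >1
So |R|<1 on (-2.3214, 0).

(-2.3214,0); λ=-11 ⇒ h* = (65/28)/11 = 0.2110.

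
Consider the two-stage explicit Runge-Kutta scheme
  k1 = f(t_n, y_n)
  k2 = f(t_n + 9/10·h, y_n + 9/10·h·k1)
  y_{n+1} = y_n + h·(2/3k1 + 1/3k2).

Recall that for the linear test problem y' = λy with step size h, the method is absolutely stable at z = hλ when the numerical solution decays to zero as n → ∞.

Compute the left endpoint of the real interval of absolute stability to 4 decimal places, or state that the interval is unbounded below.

left endpoint -3.3333.

Test eqn y'=λy, z=hλ:
  k1=λy_n ⇒ h·k1=z·y_n;  k2=λ(1+9/10z)y_n ⇒ h·k2=z(1+9/10z)y_n
  y_{n+1}/y_n = 1 + 2/3z + 1/3z(1+9/10z) = 1 + z + 3/10z²
  R(z) = 1 + z + 3/10z².

Need |R(x)|<1, x<0.
x=-0.98: |R|=0.3081
R=1: x+3/10x²=0 ⇒ x=−10/3=-3.3333; min R=1−1/(4·3/10)=0.1667>−1
Confirm numerically:
  x=-3.226: |R|=0.89612 <1
  x=-1.963: |R|=0.19301 <1
  x=-1.938: |R|=0.18875 <1
  x=-3.922: |R|=1.69263 >1
  x=-3.837: |R|=1.57977 >1
So |R|<1 on (-3.3333, 0).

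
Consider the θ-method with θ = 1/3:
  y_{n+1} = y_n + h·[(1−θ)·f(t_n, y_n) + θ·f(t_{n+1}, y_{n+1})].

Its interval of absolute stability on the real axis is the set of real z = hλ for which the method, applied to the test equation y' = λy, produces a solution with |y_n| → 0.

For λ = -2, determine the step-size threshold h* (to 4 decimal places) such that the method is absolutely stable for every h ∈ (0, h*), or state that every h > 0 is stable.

Test eqn y'=λy, z=hλ:
  y_{n+1} = y_n + z·[2/3·y_n + 1/3·y_{n+1}] ⇒ (1 − 1/3z)y_{n+1} = (1 + 2/3z)y_n
  so R(z) = (1 + 2/3z)/(1 − 1/3z).

Boundary: |R(x)|=1, x<0.
x=-1.49: |R|=0.0045
R=−1: 1+2/3x = −1+1/3x ⇒ -1/3x=2 ⇒ x=2/(-1/3)=-6.0000
Confirm numerically:
  x=-5.944: |R|=0.99374 <1
  x=-4.968: |R|=0.87048 <1
  x=-4.339: |R|=0.77367 <1
  x=-6.598: |R|=1.06230 >1
  x=-6.342: |R|=1.03661 >1
  x=-6.081: |R|=1.00892 >1
Stable set (-6.0000, 0).

(-6.0000,0); λ=-2 ⇒ h* = (6)/2 = 3.0000.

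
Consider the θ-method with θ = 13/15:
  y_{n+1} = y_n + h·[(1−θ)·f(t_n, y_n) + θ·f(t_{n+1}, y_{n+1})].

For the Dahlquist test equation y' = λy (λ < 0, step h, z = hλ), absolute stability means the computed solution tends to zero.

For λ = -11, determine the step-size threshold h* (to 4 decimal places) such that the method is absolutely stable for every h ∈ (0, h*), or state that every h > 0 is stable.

unbounded; (−∞, 0). Any h>0 works for λ=-11.

On y'=λy, z=hλ:
  y_{n+1} = y_n + z·[2/15·y_n + 13/15·y_{n+1}] ⇒ (1 − 13/15z)y_{n+1} = (1 + 2/15z)y_n
  ⇒ R(z) = (1 + 2/15z)/(1 − 13/15z).

Find x<0 with |R(x)|<1.
x=-0.49: |R|=0.6561
x=-2: |R|=0.2683
x=-10: |R|=0.0345
x=-100: |R|=0.1407
θ=13/15≥1/2 ⇒ |1+2/15x|<|1−13/15x| ∀x<0 ⇒ stable on all of ℝ⁻.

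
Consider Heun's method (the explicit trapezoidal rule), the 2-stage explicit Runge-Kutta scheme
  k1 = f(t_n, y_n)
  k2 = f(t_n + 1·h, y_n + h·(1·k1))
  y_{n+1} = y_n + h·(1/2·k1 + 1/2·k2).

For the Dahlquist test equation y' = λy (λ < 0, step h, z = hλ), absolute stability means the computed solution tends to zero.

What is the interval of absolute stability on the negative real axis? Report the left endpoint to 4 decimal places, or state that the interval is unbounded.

Set f=λy, z=hλ:
  order 2, 2-stage ⇒ R(z)=1+z+z^2/2
  (e.g. R(-1.3)=0.54500, |R|=0.54500)

Solve |R(x)|<1 on ℝ⁻.
x=-1.3: |R|=0.5450
|R(-2.39)|=1.4661 |R(-1.3)|=0.5450 |R(-1.1)|=0.5050
Bisect:
  x_lo=-2.6019 |R|=1.7831  x_hi=-0.1916 |R|=0.8267
  mid=-1.39678 |R|=0.57872 →hi
  mid=-1.99935 |R|=0.99935 →hi
  mid=-2.30063 |R|=1.34582 →lo
  mid=-2.14999 |R|=1.16124 →lo
  mid=-2.07467 |R|=1.07746 →lo
  mid=-2.03701 |R|=1.03769 →lo
  mid=-2.01818 |R|=1.01834 →lo
  mid=-2.00876 |R|=1.00880 →lo
  mid=-2.00406 |R|=1.00406 →lo
  ...
  [-2.00008,-1.99994] ⇒ x*=-2.0000
Stable set (-2.0000, 0).

z∈(-2.0000,0).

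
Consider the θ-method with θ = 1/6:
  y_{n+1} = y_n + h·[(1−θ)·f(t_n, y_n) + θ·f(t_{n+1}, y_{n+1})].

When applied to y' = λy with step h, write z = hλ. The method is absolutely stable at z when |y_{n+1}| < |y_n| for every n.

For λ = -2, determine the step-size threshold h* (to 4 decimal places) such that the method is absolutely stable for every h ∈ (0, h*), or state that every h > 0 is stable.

(-3.0000,0); λ=-2 ⇒ h* = (3)/2 = 1.5000.

Set f=λy, z=hλ:
  y_{n+1} = y_n + z·[5/6·y_n + 1/6·y_{n+1}] ⇒ (1 − 1/6z)y_{n+1} = (1 + 5/6z)y_n
  so R(z) = (1 + 5/6z)/(1 − 1/6z).

Need |R(x)|<1, x<0.
x=-1: |R|=0.1429
R=−1: 1+5/6x = −1+1/6x ⇒ -2/3x=2 ⇒ x=2/(-2/3)=-3.0000
Confirm numerically:
  x=-2.894: |R|=0.95233 <1
  x=-2.420: |R|=0.72447 <1
  x=-2.321: |R|=0.67360 <1
  x=-3.522: |R|=1.21928 >1
  x=-3.337: |R|=1.14437 >1
  x=-3.183: |R|=1.07971 >1
Stable set (-3.0000, 0).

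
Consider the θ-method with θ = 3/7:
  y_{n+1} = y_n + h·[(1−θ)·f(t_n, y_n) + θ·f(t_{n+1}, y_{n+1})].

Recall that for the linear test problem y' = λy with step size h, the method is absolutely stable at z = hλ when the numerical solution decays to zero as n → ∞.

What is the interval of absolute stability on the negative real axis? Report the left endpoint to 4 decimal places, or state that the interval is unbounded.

z∈(-14.0000,0).

Set f=λy, z=hλ:
  y_{n+1} = y_n + z·[4/7·y_n + 3/7·y_{n+1}] ⇒ (1 − 3/7z)y_{n+1} = (1 + 4/7z)y_n
  so R(z) = (1 + 4/7z)/(1 − 3/7z).

Find x<0 with |R(x)|<1.
x=-1.09: |R|=0.2571
R=−1: 1+4/7x = −1+3/7x ⇒ -1/7x=2 ⇒ x=2/(-1/7)=-14.0000
Confirm numerically:
  x=-12.795: |R|=0.97345 <1
  x=-9.897: |R|=0.88817 <1
  x=-9.533: |R|=0.87452 <1
  x=-14.183: |R|=1.00369 >1
  x=-14.082: |R|=1.00167 >1
  x=-14.034: |R|=1.00069 >1
Interval (-14.0000, 0).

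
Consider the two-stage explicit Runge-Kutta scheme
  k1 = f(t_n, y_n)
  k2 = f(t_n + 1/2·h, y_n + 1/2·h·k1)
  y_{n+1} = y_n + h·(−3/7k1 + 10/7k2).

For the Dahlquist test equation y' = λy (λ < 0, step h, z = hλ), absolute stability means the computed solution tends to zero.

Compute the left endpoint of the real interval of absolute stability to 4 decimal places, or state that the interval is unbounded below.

left endpoint -1.4000.

With y'=λy (z=hλ):
  k1=λy_n ⇒ h·k1=z·y_n;  k2=λ(1+1/2z)y_n ⇒ h·k2=z(1+1/2z)y_n
  y_{n+1}/y_n = 1 − 3/7z + 10/7z(1+1/2z) = 1 + z + 5/7z²
  Hence R(z) = 1 + z + 5/7z².

Need |R(x)|<1, x<0.
x=-0.88: |R|=0.6731
R=1: x+5/7x²=0 ⇒ x=−7/5=-1.4000; min R=1−1/(4·5/7)=0.6500>−1
Confirm numerically:
  x=-1.131: |R|=0.78269 <1
  x=-0.822: |R|=0.66063 <1
  x=-0.719: |R|=0.65026 <1
  x=-0.651: |R|=0.65172 <1
  x=-1.917: |R|=1.70792 >1
  x=-1.663: |R|=1.31241 >1
  x=-1.620: |R|=1.25457 >1
So |R|<1 on (-1.4000, 0).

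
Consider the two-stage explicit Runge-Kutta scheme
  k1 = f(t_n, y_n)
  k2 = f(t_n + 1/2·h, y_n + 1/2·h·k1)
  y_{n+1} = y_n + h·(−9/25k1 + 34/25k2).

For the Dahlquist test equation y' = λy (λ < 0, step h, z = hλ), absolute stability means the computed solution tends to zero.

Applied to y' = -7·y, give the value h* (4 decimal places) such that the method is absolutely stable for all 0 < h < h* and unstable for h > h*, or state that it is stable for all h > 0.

(-1.4706,0); λ=-7 ⇒ h* = (25/17)/7 = 0.2101.

Test eqn y'=λy, z=hλ:
  k1=λy_n ⇒ h·k1=z·y_n;  k2=λ(1+1/2z)y_n ⇒ h·k2=z(1+1/2z)y_n
  y_{n+1}/y_n = 1 − 9/25z + 34/25z(1+1/2z) = 1 + z + 17/25z²
  so R(z) = 1 + z + 17/25z².

Boundary: |R(x)|=1, x<0.
x=-0.72: |R|=0.6325
R=1: x+17/25x²=0 ⇒ x=−25/17=-1.4706; min R=1−1/(4·17/25)=0.6324>−1
Confirm numerically:
  x=-1.413: |R|=0.94467 <1
  x=-1.217: |R|=0.79014 <1
  x=-1.125: |R|=0.73562 <1
  x=-0.780: |R|=0.63371 <1
  x=-1.942: |R|=1.62253 >1
  x=-1.784: |R|=1.38021 >1
  x=-1.729: |R|=1.30382 >1
Stable set (-1.4706, 0).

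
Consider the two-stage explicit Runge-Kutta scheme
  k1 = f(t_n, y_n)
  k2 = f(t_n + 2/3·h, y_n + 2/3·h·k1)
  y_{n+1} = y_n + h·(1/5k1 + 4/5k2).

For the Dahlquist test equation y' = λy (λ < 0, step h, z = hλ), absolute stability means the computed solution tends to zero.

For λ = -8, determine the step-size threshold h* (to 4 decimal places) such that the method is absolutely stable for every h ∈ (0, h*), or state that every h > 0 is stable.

Set f=λy, z=hλ:
  k1=λy_n ⇒ h·k1=z·y_n;  k2=λ(1+2/3z)y_n ⇒ h·k2=z(1+2/3z)y_n
  y_{n+1}/y_n = 1 + 1/5z + 4/5z(1+2/3z) = 1 + z + 8/15z²
  ⇒ R(z) = 1 + z + 8/15z².

Solve |R(x)|<1 on ℝ⁻.
x=-0.81: |R|=0.5399
R=1: x+8/15x²=0 ⇒ x=−15/8=-1.8750; min R=1−1/(4·8/15)=0.5312>−1
Confirm numerically:
  x=-1.370: |R|=0.63101 <1
  x=-1.305: |R|=0.60328 <1
  x=-1.107: |R|=0.54657 <1
  x=-0.972: |R|=0.53188 <1
  x=-2.356: |R|=1.60439 >1
  x=-2.059: |R|=1.20206 >1
Stable set (-1.8750, 0).

(-1.8750,0); λ=-8 ⇒ h* = (15/8)/8 = 0.2344.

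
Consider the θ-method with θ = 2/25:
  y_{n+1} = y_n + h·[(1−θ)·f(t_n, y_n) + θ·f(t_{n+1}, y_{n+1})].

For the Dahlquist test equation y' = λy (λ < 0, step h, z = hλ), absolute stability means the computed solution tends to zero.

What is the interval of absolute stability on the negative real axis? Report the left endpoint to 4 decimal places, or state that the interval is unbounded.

z∈(-2.3810,0).

Set f=λy, z=hλ:
  y_{n+1} = y_n + z·[23/25·y_n + 2/25·y_{n+1}] ⇒ (1 − 2/25z)y_{n+1} = (1 + 23/25z)y_n
  ⇒ R(z) = (1 + 23/25z)/(1 − 2/25z).

Boundary: |R(x)|=1, x<0.
x=-1.56: |R|=0.3869
R=−1: 1+23/25x = −1+2/25x ⇒ -21/25x=2 ⇒ x=2/(-21/25)=-2.3810
Confirm numerically:
  x=-2.018: |R|=0.73750 <1
  x=-1.578: |R|=0.40112 <1
  x=-1.560: |R|=0.38691 <1
  x=-1.497: |R|=0.33689 <1
  x=-2.725: |R|=1.23727 >1
  x=-2.678: |R|=1.20549 >1
Interval (-2.3810, 0).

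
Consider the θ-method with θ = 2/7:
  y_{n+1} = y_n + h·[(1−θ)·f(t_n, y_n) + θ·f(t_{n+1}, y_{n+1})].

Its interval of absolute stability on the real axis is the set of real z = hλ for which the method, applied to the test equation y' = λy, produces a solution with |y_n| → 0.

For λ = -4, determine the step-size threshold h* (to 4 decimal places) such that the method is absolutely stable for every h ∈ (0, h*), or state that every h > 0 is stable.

(-4.6667,0); λ=-4 ⇒ h* = (14/3)/4 = 1.1667.

With y'=λy (z=hλ):
  y_{n+1} = y_n + z·[5/7·y_n + 2/7·y_{n+1}] ⇒ (1 − 2/7z)y_{n+1} = (1 + 5/7z)y_n
  ⇒ R(z) = (1 + 5/7z)/(1 − 2/7z).

Need |R(x)|<1, x<0.
x=-1.01: |R|=0.2162
R=−1: 1+5/7x = −1+2/7x ⇒ -3/7x=2 ⇒ x=2/(-3/7)=-4.6667
Confirm numerically:
  x=-3.590: |R|=0.77221 <1
  x=-3.512: |R|=0.75299 <1
  x=-3.464: |R|=0.74095 <1
  x=-5.055: |R|=1.06809 >1
  x=-5.023: |R|=1.06271 >1
So |R|<1 on (-4.6667, 0).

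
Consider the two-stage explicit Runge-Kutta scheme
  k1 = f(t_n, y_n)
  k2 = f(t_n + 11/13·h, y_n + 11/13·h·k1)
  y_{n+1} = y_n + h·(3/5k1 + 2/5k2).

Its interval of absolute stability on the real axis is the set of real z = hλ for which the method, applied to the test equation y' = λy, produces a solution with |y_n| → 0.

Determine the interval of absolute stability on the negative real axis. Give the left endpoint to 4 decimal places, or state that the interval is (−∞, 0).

On y'=λy, z=hλ:
  k1=λy_n ⇒ h·k1=z·y_n;  k2=λ(1+11/13z)y_n ⇒ h·k2=z(1+11/13z)y_n
  y_{n+1}/y_n = 1 + 3/5z + 2/5z(1+11/13z) = 1 + z + 22/65z²
  Hence R(z) = 1 + z + 22/65z².

Need |R(x)|<1, x<0.
x=-0.98: |R|=0.3451
R=1: x+22/65x²=0 ⇒ x=−65/22=-2.9545; min R=1−1/(4·22/65)=0.2614>−1
Confirm numerically:
  x=-2.431: |R|=0.56923 <1
  x=-2.166: |R|=0.42191 <1
  x=-1.783: |R|=0.29300 <1
  x=-1.671: |R|=0.27407 <1
  x=-3.547: |R|=1.71126 >1
  x=-3.501: |R|=1.64752 >1
  x=-3.300: |R|=1.38585 >1
So |R|<1 on (-2.9545, 0).

z∈(-2.9545,0).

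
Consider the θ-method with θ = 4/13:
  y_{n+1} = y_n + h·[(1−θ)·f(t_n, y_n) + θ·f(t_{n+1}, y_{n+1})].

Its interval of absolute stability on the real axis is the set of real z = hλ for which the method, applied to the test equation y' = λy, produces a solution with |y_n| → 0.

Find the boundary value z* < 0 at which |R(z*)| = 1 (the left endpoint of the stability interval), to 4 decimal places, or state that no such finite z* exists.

z* = -5.2000.

With y'=λy (z=hλ):
  y_{n+1} = y_n + z·[9/13·y_n + 4/13·y_{n+1}] ⇒ (1 − 4/13z)y_{n+1} = (1 + 9/13z)y_n
  so R(z) = (1 + 9/13z)/(1 − 4/13z).

Need |R(x)|<1, x<0.
x=-1.59: |R|=0.0677
R=−1: 1+9/13x = −1+4/13x ⇒ -5/13x=2 ⇒ x=2/(-5/13)=-5.2000
Confirm numerically:
  x=-5.123: |R|=0.98850 <1
  x=-4.902: |R|=0.95431 <1
  x=-4.630: |R|=0.90958 <1
  x=-2.269: |R|=0.33616 <1
  x=-5.647: |R|=1.06280 >1
  x=-5.330: |R|=1.01894 >1
Stable set (-5.2000, 0).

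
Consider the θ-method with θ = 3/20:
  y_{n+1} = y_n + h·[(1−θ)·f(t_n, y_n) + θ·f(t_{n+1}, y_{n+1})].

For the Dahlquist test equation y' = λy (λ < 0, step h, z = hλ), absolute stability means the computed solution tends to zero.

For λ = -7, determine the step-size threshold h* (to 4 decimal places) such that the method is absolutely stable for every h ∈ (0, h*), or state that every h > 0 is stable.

With y'=λy (z=hλ):
  y_{n+1} = y_n + z·[17/20·y_n + 3/20·y_{n+1}] ⇒ (1 − 3/20z)y_{n+1} = (1 + 17/20z)y_n
  ⇒ R(z) = (1 + 17/20z)/(1 − 3/20z).

Boundary: |R(x)|=1, x<0.
x=-1.53: |R|=0.2444
R=−1: 1+17/20x = −1+3/20x ⇒ -7/10x=2 ⇒ x=2/(-7/10)=-2.8571
Confirm numerically:
  x=-2.613: |R|=0.87722 <1
  x=-2.331: |R|=0.72711 <1
  x=-1.767: |R|=0.39678 <1
  x=-1.705: |R|=0.35775 <1
  x=-3.421: |R|=1.26085 >1
  x=-3.333: |R|=1.22207 >1
  x=-2.912: |R|=1.02673 >1
Interval (-2.8571, 0).

(-2.8571,0); λ=-7 ⇒ h* = (20/7)/7 = 0.4082.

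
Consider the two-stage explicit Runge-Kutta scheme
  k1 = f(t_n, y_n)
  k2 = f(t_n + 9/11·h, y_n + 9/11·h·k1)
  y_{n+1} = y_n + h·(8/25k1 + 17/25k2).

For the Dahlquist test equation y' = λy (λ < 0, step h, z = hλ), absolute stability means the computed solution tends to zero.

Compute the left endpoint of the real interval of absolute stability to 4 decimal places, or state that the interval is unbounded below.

z* = -1.7974.

On y'=λy, z=hλ:
  k1=λy_n ⇒ h·k1=z·y_n;  k2=λ(1+9/11z)y_n ⇒ h·k2=z(1+9/11z)y_n
  y_{n+1}/y_n = 1 + 8/25z + 17/25z(1+9/11z) = 1 + z + 153/275z²
  Hence R(z) = 1 + z + 153/275z².

Need |R(x)|<1, x<0.
x=-0.76: |R|=0.5614
R=1: x+153/275x²=0 ⇒ x=−275/153=-1.7974; min R=1−1/(4·153/275)=0.5507>−1
Confirm numerically:
  x=-1.705: |R|=0.91236 <1
  x=-1.276: |R|=0.62986 <1
  x=-1.163: |R|=0.58952 <1
  x=-0.869: |R|=0.55114 <1
  x=-2.272: |R|=1.59994 >1
  x=-2.039: |R|=1.27409 >1
  x=-1.956: |R|=1.17261 >1
Stable set (-1.7974, 0).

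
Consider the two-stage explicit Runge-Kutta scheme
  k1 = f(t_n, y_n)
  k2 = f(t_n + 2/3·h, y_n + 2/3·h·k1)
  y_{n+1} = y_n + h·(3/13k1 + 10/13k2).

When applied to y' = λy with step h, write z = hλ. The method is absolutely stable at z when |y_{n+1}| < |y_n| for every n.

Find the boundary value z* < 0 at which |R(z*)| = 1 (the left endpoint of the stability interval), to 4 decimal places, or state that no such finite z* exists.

z* = -1.9500.

Set f=λy, z=hλ:
  k1=λy_n ⇒ h·k1=z·y_n;  k2=λ(1+2/3z)y_n ⇒ h·k2=z(1+2/3z)y_n
  y_{n+1}/y_n = 1 + 3/13z + 10/13z(1+2/3z) = 1 + z + 20/39z²
  R(z) = 1 + z + 20/39z².

Find x<0 with |R(x)|<1.
x=-1.23: |R|=0.5458
R=1: x+20/39x²=0 ⇒ x=−39/20=-1.9500; min R=1−1/(4·20/39)=0.5125>−1
Confirm numerically:
  x=-1.857: |R|=0.91144 <1
  x=-1.682: |R|=0.76883 <1
  x=-1.428: |R|=0.61774 <1
  x=-2.196: |R|=1.27703 >1
  x=-2.063: |R|=1.11955 >1
  x=-1.995: |R|=1.04604 >1
Interval (-1.9500, 0).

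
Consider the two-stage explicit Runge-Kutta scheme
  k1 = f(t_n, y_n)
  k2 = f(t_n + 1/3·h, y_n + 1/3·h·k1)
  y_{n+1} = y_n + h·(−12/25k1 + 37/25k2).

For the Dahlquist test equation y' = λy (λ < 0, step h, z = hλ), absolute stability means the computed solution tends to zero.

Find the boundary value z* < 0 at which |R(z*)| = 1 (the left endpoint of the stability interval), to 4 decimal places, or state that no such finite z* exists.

Set f=λy, z=hλ:
  k1=λy_n ⇒ h·k1=z·y_n;  k2=λ(1+1/3z)y_n ⇒ h·k2=z(1+1/3z)y_n
  y_{n+1}/y_n = 1 − 12/25z + 37/25z(1+1/3z) = 1 + z + 37/75z²
  ⇒ R(z) = 1 + z + 37/75z².

Boundary: |R(x)|=1, x<0.
x=-0.92: |R|=0.4976
R=1: x+37/75x²=0 ⇒ x=−75/37=-2.0270; min R=1−1/(4·37/75)=0.4932>−1
Confirm numerically:
  x=-1.032: |R|=0.49341 <1
  x=-0.845: |R|=0.50725 <1
  x=-0.822: |R|=0.51134 <1
  x=-2.597: |R|=1.73024 >1
  x=-2.516: |R|=1.60693 >1
Stable set (-2.0270, 0).

left endpoint -2.0270.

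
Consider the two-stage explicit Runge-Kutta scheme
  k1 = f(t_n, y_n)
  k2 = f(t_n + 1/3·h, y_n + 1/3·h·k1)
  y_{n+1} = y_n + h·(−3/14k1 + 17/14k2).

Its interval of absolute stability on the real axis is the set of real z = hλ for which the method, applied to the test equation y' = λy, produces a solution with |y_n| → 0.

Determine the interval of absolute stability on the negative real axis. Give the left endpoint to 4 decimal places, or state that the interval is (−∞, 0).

(-2.4706, 0).

Test eqn y'=λy, z=hλ:
  k1=λy_n ⇒ h·k1=z·y_n;  k2=λ(1+1/3z)y_n ⇒ h·k2=z(1+1/3z)y_n
  y_{n+1}/y_n = 1 − 3/14z + 17/14z(1+1/3z) = 1 + z + 17/42z²
  so R(z) = 1 + z + 17/42z².

Solve |R(x)|<1 on ℝ⁻.
x=-1.64: |R|=0.4486
R=1: x+17/42x²=0 ⇒ x=−42/17=-2.4706; min R=1−1/(4·17/42)=0.3824>−1
Confirm numerically:
  x=-2.215: |R|=0.77085 <1
  x=-2.074: |R|=0.66707 <1
  x=-1.785: |R|=0.50466 <1
  x=-1.354: |R|=0.38806 <1
  x=-2.974: |R|=1.60599 >1
  x=-2.932: |R|=1.54759 >1
  x=-2.770: |R|=1.33570 >1
Stable set (-2.4706, 0).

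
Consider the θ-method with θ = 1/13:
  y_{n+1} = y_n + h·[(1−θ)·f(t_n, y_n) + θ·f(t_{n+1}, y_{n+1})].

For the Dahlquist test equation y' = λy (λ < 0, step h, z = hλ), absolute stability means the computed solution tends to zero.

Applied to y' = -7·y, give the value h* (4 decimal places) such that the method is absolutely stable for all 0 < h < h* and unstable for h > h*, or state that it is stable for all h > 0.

(-2.3636,0); λ=-7 ⇒ h* = (26/11)/7 = 0.3377.

Set f=λy, z=hλ:
  y_{n+1} = y_n + z·[12/13·y_n + 1/13·y_{n+1}] ⇒ (1 − 1/13z)y_{n+1} = (1 + 12/13z)y_n
  Hence R(z) = (1 + 12/13z)/(1 − 1/13z).

Solve |R(x)|<1 on ℝ⁻.
x=-1.41: |R|=0.2720
R=−1: 1+12/13x = −1+1/13x ⇒ -11/13x=2 ⇒ x=2/(-11/13)=-2.3636
Confirm numerically:
  x=-2.155: |R|=0.84856 <1
  x=-1.350: |R|=0.22300 <1
  x=-1.161: |R|=0.06581 <1
  x=-2.879: |R|=1.35701 >1
  x=-2.648: |R|=1.19990 >1
Stable set (-2.3636, 0).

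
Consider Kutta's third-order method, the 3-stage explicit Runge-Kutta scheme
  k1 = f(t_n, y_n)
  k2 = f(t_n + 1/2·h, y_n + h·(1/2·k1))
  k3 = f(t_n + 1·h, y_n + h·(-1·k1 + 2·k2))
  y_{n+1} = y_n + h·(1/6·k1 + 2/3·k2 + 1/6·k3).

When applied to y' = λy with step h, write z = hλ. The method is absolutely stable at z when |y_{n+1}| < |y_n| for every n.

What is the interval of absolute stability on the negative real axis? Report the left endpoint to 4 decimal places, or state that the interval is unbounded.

z∈(-2.5127,0).

With y'=λy (z=hλ):
  order 3, 3-stage ⇒ R(z)=1+z+z^2/2+z^3/6
  (e.g. R(-1.44)=0.09914, |R|=0.09914)

Solve |R(x)|<1 on ℝ⁻.
x=-1.44: |R|=0.0991
|R(-2.28)|=0.6562 |R(-1.98)|=0.3135 |R(-0.52)|=0.5918
Bisect:
  x_lo=-3.3250 |R|=2.9238  x_hi=-0.3963 |R|=0.6719
  mid=-1.86062 |R|=0.20322 →hi
  mid=-2.59280 |R|=1.13656 →lo
  mid=-2.22671 |R|=0.58768 →hi
  mid=-2.40976 |R|=0.83850 →hi
  mid=-2.50128 |R|=0.98124 →hi
  mid=-2.54704 |R|=1.05728 →lo
  mid=-2.52416 |R|=1.01886 →lo
  mid=-2.51272 |R|=0.99996 →hi
  mid=-2.51844 |R|=1.00939 →lo
  ...
  [-2.51290,-2.51272] ⇒ x*=-2.5127
So |R|<1 on (-2.5127, 0).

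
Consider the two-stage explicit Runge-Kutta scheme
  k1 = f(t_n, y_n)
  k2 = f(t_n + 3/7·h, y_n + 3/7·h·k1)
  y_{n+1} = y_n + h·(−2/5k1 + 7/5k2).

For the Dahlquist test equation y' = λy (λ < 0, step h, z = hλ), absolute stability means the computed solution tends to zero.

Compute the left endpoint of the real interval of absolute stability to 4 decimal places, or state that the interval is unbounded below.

z* = -1.6667.

Set f=λy, z=hλ:
  k1=λy_n ⇒ h·k1=z·y_n;  k2=λ(1+3/7z)y_n ⇒ h·k2=z(1+3/7z)y_n
  y_{n+1}/y_n = 1 − 2/5z + 7/5z(1+3/7z) = 1 + z + 3/5z²
  R(z) = 1 + z + 3/5z².

Find x<0 with |R(x)|<1.
x=-1.65: |R|=0.9835
R=1: x+3/5x²=0 ⇒ x=−5/3=-1.6667; min R=1−1/(4·3/5)=0.5833>−1
Confirm numerically:
  x=-1.562: |R|=0.90191 <1
  x=-1.279: |R|=0.70250 <1
  x=-1.213: |R|=0.66982 <1
  x=-2.135: |R|=1.59993 >1
  x=-1.988: |R|=1.38329 >1
  x=-1.976: |R|=1.36675 >1
So |R|<1 on (-1.6667, 0).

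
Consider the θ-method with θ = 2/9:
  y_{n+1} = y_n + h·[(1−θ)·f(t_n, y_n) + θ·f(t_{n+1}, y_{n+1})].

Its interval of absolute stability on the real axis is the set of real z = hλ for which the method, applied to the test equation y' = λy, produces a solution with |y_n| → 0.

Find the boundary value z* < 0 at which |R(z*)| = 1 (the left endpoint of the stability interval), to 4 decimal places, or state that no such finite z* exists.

Test eqn y'=λy, z=hλ:
  y_{n+1} = y_n + z·[7/9·y_n + 2/9·y_{n+1}] ⇒ (1 − 2/9z)y_{n+1} = (1 + 7/9z)y_n
  Hence R(z) = (1 + 7/9z)/(1 − 2/9z).

Need |R(x)|<1, x<0.
x=-0.72: |R|=0.3793
R=−1: 1+7/9x = −1+2/9x ⇒ -5/9x=2 ⇒ x=2/(-5/9)=-3.6000
Confirm numerically:
  x=-3.050: |R|=0.81788 <1
  x=-2.106: |R|=0.43460 <1
  x=-1.661: |R|=0.21320 <1
  x=-4.010: |R|=1.12045 >1
  x=-3.680: |R|=1.02445 >1
Stable set (-3.6000, 0).

left endpoint -3.6000.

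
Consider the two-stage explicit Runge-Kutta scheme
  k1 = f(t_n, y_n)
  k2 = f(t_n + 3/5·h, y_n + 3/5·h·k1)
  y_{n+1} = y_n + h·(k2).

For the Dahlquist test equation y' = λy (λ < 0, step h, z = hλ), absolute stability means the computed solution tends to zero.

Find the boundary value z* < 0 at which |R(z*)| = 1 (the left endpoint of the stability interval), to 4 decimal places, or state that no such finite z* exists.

z* = -1.6667.

On y'=λy, z=hλ:
  k1=λy_n ⇒ h·k1=z·y_n;  k2=λ(1+3/5z)y_n ⇒ h·k2=z(1+3/5z)y_n
  y_{n+1}/y_n = 1 + z(1+3/5z) = 1 + z + 3/5z²
  R(z) = 1 + z + 3/5z².

Find x<0 with |R(x)|<1.
x=-1.77: |R|=1.1097
R=1: x+3/5x²=0 ⇒ x=−5/3=-1.6667; min R=1−1/(4·3/5)=0.5833>−1
Confirm numerically:
  x=-1.359: |R|=0.74913 <1
  x=-1.214: |R|=0.67028 <1
  x=-0.732: |R|=0.58949 <1
  x=-1.831: |R|=1.18054 >1
  x=-1.725: |R|=1.06037 >1
So |R|<1 on (-1.6667, 0).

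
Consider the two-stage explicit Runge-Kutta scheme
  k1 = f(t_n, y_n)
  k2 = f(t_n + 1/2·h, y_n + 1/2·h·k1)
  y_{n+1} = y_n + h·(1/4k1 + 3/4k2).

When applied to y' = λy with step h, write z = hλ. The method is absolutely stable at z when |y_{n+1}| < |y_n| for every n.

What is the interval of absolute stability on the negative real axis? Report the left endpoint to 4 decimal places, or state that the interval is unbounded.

Test eqn y'=λy, z=hλ:
  k1=λy_n ⇒ h·k1=z·y_n;  k2=λ(1+1/2z)y_n ⇒ h·k2=z(1+1/2z)y_n
  y_{n+1}/y_n = 1 + 1/4z + 3/4z(1+1/2z) = 1 + z + 3/8z²
  R(z) = 1 + z + 3/8z².

Boundary: |R(x)|=1, x<0.
x=-1.54: |R|=0.3494
R=1: x+3/8x²=0 ⇒ x=−8/3=-2.6667; min R=1−1/(4·3/8)=0.3333>−1
Confirm numerically:
  x=-2.558: |R|=0.89576 <1
  x=-1.973: |R|=0.48677 <1
  x=-1.465: |R|=0.33983 <1
  x=-1.157: |R|=0.34499 <1
  x=-3.022: |R|=1.40268 >1
  x=-2.772: |R|=1.10949 >1
  x=-2.700: |R|=1.03375 >1
Stable set (-2.6667, 0).

(-2.6667, 0).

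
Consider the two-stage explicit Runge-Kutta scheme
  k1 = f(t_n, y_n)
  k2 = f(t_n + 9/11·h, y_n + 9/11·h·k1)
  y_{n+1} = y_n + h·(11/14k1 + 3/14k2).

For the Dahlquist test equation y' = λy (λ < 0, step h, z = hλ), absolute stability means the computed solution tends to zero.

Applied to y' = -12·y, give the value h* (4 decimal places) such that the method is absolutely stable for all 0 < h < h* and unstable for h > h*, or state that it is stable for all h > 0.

Set f=λy, z=hλ:
  k1=λy_n ⇒ h·k1=z·y_n;  k2=λ(1+9/11z)y_n ⇒ h·k2=z(1+9/11z)y_n
  y_{n+1}/y_n = 1 + 11/14z + 3/14z(1+9/11z) = 1 + z + 27/154z²
  Hence R(z) = 1 + z + 27/154z².

Find x<0 with |R(x)|<1.
x=-1.08: |R|=0.1245
R=1: x+27/154x²=0 ⇒ x=−154/27=-5.7037; min R=1−1/(4·27/154)=-0.4259>−1
Confirm numerically:
  x=-5.171: |R|=0.51705 <1
  x=-4.479: |R|=0.03827 <1
  x=-2.612: |R|=0.41584 <1
  x=-2.361: |R|=0.38368 <1
  x=-6.188: |R|=1.52542 >1
  x=-6.087: |R|=1.40905 >1
Interval (-5.7037, 0).

(-5.7037,0); λ=-12 ⇒ h* = (154/27)/12 = 0.4753.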